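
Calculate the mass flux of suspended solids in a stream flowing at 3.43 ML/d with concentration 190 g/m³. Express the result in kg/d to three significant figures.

652 kg/d

3.43 ML/d = 0.0397 m³/s.
Mass flux = Q·C = 0.0397 m³/s × 190 g/m³ = 7.543 g/s.
= 7.543 g/s × 86.4 = 651.7 kg/d.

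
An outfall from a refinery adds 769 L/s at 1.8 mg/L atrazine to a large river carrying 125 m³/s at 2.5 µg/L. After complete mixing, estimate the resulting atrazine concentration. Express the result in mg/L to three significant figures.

769 L/s = 0.769 m³/s.
2.5 µg/L = 0.0025 mg/L.
Flow-weighted mixing gives C = (0.769·1.8 + 125·0.0025) / (0.769 + 125) = 1.697/125.8 = 0.01349 mg/L.

0.0135 mg/L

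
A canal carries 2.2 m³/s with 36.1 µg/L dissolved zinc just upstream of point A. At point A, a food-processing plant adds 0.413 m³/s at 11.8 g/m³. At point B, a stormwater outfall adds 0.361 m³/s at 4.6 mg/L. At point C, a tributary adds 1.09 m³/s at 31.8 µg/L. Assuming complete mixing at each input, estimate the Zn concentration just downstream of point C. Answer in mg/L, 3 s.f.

36.1 µg/L = 0.0361 mg/L.
After input A: C = (2.2·0.0361 + 0.413·11.8) / 2.613 = 1.895 mg/L.
After input B: C = (2.613·1.895 + 0.361·4.6) / 2.974 = 2.224 mg/L.
31.8 µg/L = 0.0318 mg/L.
After input C: C = (2.974·2.224 + 1.09·0.0318) / 4.064 = 1.636 mg/L.

1.64 mg/L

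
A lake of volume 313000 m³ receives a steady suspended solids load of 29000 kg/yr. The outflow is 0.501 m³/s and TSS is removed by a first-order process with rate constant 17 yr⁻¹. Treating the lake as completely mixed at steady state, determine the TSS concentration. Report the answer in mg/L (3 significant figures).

Outflow Q = 0.501 m³/s × 3.156e+07 s/yr = 1.581e+07 m³/yr.
Steady-state CSTR mass balance: W = Q·C + k·V·C, so C = W/(Q + kV).
Q + kV = 1.581e+07 + 17·313000 = 2.113e+07 m³/yr.
C = 29000/2.113e+07 = 0.001372 kg/m³ = 1.372 mg/L.

1.37 mg/L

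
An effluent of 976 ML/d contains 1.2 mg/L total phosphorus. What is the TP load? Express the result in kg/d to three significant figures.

976 ML/d = 11.3 m³/s.
Mass flux = Q·C = 11.3 m³/s × 1.2 g/m³ = 13.56 g/s.
= 13.56 g/s × 86.4 = 1171 kg/d.

1170 kg/d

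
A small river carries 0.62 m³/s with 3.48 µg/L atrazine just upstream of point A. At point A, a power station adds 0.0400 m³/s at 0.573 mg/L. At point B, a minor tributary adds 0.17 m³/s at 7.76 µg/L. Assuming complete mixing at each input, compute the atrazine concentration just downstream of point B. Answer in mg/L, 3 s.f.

0.0318 mg/L

3.48 µg/L = 0.00348 mg/L.
After input A: C = (0.62·0.00348 + 0.04·0.573) / 0.66 = 0.038 mg/L.
7.76 µg/L = 0.00776 mg/L.
After input B: C = (0.66·0.038 + 0.17·0.00776) / 0.83 = 0.0318 mg/L.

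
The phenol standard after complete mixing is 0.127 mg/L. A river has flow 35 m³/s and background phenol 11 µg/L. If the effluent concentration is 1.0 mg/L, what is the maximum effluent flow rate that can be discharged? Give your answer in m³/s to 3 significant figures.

4.65 m³/s

11 µg/L = 0.011 mg/L.
Mass balance at complete mixing: C_std·(Q_w + Q_r) = Q_w·C_e + Q_r·C_b.
Rearranging, Q_w = Q_r·(C_std − C_b)/(C_e − C_std) = 35·(0.127 − 0.011) / (1 − 0.127) = 4.651 m³/s.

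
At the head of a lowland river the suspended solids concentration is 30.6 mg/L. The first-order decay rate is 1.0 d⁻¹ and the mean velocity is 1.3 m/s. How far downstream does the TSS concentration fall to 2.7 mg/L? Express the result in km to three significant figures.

From C = C₀·e^(−kt), t = ln(C₀/C)/k = ln(30.6/2.7)/1.0 = 2.428/1.0 = 2.428 d.
Distance = v·t = 1.3 m/s × 2.098e+05 s = 2.727e+05 m = 272.7 km.

273 km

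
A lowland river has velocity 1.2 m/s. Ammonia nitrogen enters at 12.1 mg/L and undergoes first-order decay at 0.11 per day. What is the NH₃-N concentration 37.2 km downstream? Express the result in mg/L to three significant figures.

Travel time t = 37.2 km / 1.2 m/s = 3.72e+04/1.2 = 3.1e+04 s = 0.3588 d.
First-order decay: C = 12.1·exp(−0.11·0.3588) = 12.1·0.9613 = 11.63 mg/L.

11.6 mg/L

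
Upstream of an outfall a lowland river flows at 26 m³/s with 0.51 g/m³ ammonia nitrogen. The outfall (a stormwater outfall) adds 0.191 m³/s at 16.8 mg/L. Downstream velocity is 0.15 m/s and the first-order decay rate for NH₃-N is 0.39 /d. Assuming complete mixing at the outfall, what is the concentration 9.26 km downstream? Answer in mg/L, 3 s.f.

After complete mixing, C₀ = (0.191·16.8 + 26·0.51) / 26.19 = 0.6288 mg/L.
Travel time t = 9260 m / 0.15 m/s = 6.173e+04 s = 0.7145 d.
C = 0.6288·exp(−0.39·0.7145) = 0.6288·0.7568 = 0.4759 mg/L.

0.476 mg/L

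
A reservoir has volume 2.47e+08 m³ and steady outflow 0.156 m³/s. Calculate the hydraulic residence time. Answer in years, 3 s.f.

50.2 yr

Q = 0.156 m³/s × 3.156e+07 s/yr = 4.923e+06 m³/yr.
Hydraulic residence time τ = V/Q = 2.47e+08/4.923e+06 = 50.17 yr.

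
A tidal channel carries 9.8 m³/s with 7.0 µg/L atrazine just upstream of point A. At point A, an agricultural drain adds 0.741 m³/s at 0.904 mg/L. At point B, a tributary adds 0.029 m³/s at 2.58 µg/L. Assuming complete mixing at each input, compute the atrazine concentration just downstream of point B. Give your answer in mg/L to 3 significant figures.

7.0 µg/L = 0.007 mg/L.
After input A: C = (9.8·0.007 + 0.741·0.904) / 10.54 = 0.07006 mg/L.
2.58 µg/L = 0.00258 mg/L.
After input B: C = (10.54·0.07006 + 0.029·0.00258) / 10.57 = 0.06987 mg/L.

0.0699 mg/L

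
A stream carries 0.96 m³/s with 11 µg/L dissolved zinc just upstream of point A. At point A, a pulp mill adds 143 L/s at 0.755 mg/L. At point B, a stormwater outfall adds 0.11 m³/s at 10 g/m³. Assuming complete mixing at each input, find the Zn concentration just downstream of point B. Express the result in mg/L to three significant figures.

11 µg/L = 0.011 mg/L.
143 L/s = 0.143 m³/s.
After input A: C = (0.96·0.011 + 0.143·0.755) / 1.103 = 0.1075 mg/L.
After input B: C = (1.103·0.1075 + 0.11·10) / 1.213 = 1.005 mg/L.

1.00 mg/L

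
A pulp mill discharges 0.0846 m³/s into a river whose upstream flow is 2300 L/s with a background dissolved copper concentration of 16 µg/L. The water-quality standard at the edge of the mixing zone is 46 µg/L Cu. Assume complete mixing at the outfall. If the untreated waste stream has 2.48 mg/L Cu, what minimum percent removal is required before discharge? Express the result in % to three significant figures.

2300 L/s = 2.3 m³/s.
16 µg/L = 0.016 mg/L.
46 µg/L = 0.046 mg/L.
Mass balance: 0.046·2.385 = 0.0846·Cₑ + 2.3·0.016.
Cₑ = (0.1097 − 0.0368) / 0.0846 = 0.8616 mg/L.
Required removal = 1 − 0.8616/2.48 = 65.26 %.

65.3 %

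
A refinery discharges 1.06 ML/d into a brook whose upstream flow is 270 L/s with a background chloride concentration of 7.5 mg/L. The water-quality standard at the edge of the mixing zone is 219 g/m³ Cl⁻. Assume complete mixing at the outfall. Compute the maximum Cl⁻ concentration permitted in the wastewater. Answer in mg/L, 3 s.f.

1.06 ML/d = 0.01227 m³/s.
270 L/s = 0.27 m³/s.
Mass balance: 219·0.2823 = 0.01227·Cₑ + 0.27·7.5.
Cₑ = (61.82 − 2.025) / 0.01227 = 4874 mg/L.

4870 mg/L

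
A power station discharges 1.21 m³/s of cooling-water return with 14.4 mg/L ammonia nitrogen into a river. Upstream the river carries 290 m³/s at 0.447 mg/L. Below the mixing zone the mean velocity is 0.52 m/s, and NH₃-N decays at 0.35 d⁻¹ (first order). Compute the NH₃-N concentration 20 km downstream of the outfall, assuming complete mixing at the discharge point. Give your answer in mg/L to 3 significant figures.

After complete mixing, C₀ = (1.21·14.4 + 290·0.447) / 291.2 = 0.505 mg/L.
Travel time t = 2e+04 m / 0.52 m/s = 3.846e+04 s = 0.4452 d.
C = 0.505·exp(−0.35·0.4452) = 0.505·0.8557 = 0.4321 mg/L.

0.432 mg/L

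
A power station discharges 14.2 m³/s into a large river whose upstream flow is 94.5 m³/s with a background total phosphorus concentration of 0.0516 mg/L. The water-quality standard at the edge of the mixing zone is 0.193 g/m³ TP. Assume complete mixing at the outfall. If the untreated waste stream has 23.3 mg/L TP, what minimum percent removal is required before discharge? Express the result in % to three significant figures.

95.1 %

Mass balance: 0.193·108.7 = 14.2·Cₑ + 94.5·0.0516.
Cₑ = (20.98 − 4.876) / 14.2 = 1.134 mg/L.
Required removal = 1 − 1.134/23.3 = 95.13 %.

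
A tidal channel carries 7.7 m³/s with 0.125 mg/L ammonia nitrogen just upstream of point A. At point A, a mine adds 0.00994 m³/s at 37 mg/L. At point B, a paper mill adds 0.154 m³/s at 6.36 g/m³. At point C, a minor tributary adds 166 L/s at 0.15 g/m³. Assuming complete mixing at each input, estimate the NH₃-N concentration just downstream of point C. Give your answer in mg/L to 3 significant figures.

0.291 mg/L

After input A: C = (7.7·0.125 + 0.00994·37) / 7.71 = 0.1725 mg/L.
After input B: C = (7.71·0.1725 + 0.154·6.36) / 7.864 = 0.2937 mg/L.
166 L/s = 0.166 m³/s.
After input C: C = (7.864·0.2937 + 0.166·0.15) / 8.03 = 0.2907 mg/L.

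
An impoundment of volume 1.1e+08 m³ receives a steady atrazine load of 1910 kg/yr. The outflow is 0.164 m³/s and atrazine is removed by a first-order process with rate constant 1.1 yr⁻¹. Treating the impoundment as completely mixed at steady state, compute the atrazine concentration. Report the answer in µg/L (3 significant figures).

15.1 µg/L

Outflow Q = 0.164 m³/s × 3.156e+07 s/yr = 5.175e+06 m³/yr.
Steady-state CSTR mass balance: W = Q·C + k·V·C, so C = W/(Q + kV).
Q + kV = 5.175e+06 + 1.1·1.1e+08 = 1.262e+08 m³/yr.
C = 1910/1.262e+08 = 1.514e-05 kg/m³ = 0.01514 mg/L = 15.14 µg/L.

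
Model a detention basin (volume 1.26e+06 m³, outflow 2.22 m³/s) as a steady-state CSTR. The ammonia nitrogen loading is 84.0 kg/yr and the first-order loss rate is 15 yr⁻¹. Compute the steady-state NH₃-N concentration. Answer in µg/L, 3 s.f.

Outflow Q = 2.22 m³/s × 3.156e+07 s/yr = 7.006e+07 m³/yr.
Steady-state CSTR mass balance: W = Q·C + k·V·C, so C = W/(Q + kV).
Q + kV = 7.006e+07 + 15·1.26e+06 = 8.896e+07 m³/yr.
C = 84.0/8.896e+07 = 9.443e-07 kg/m³ = 0.0009443 mg/L = 0.9443 µg/L.

0.944 µg/L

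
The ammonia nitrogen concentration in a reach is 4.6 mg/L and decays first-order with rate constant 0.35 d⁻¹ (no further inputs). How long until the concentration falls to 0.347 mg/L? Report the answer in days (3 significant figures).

t = ln(C₀/C)/k = ln(4.6/0.347)/0.35 = 2.584/0.35 = 7.384 d.

7.38 d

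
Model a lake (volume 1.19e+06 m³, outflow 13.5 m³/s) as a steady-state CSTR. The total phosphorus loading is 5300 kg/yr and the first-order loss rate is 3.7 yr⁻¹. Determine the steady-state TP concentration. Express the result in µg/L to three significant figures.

Outflow Q = 13.5 m³/s × 3.156e+07 s/yr = 4.26e+08 m³/yr.
Steady-state CSTR mass balance: W = Q·C + k·V·C, so C = W/(Q + kV).
Q + kV = 4.26e+08 + 3.7·1.19e+06 = 4.304e+08 m³/yr.
C = 5300/4.304e+08 = 1.231e-05 kg/m³ = 0.01231 mg/L = 12.31 µg/L.

12.3 µg/L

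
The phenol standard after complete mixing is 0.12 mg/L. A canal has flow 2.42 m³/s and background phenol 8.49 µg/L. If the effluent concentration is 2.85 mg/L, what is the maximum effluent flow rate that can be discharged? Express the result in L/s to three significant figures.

98.8 L/s

8.49 µg/L = 0.00849 mg/L.
Mass balance at complete mixing: C_std·(Q_w + Q_r) = Q_w·C_e + Q_r·C_b.
Rearranging, Q_w = Q_r·(C_std − C_b)/(C_e − C_std) = 2.42·(0.12 − 0.00849) / (2.85 − 0.12) = 0.09885 m³/s.
= 98.85 L/s.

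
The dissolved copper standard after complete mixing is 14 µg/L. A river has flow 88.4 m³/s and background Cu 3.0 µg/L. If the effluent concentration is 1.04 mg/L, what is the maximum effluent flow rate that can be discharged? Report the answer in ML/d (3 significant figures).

81.9 ML/d

3.0 µg/L = 0.003 mg/L.
14 µg/L = 0.014 mg/L.
Mass balance at complete mixing: C_std·(Q_w + Q_r) = Q_w·C_e + Q_r·C_b.
Rearranging, Q_w = Q_r·(C_std − C_b)/(C_e − C_std) = 88.4·(0.014 − 0.003) / (1.04 − 0.014) = 0.9478 m³/s.
= 81.89 ML/d.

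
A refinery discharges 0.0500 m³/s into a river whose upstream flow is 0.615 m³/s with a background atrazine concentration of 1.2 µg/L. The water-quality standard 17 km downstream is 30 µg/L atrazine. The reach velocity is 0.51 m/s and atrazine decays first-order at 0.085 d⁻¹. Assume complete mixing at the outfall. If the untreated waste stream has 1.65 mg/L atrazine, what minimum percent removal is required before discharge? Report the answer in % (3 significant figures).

75.9 %

1.2 µg/L = 0.0012 mg/L.
30 µg/L = 0.03 mg/L.
Travel time to the compliance point: t = 1.7e+04/0.51 = 3.333e+04 s = 0.3858 d; decay factor exp(−0.085·0.3858) = 0.9677.
So the concentration just after mixing may be at most 0.03/0.9677 = 0.031 mg/L.
Mass balance: 0.031·0.665 = 0.05·Cₑ + 0.615·0.0012.
Cₑ = (0.02062 − 0.000738) / 0.05 = 0.3975 mg/L.
Required removal = 1 − 0.3975/1.65 = 75.91 %.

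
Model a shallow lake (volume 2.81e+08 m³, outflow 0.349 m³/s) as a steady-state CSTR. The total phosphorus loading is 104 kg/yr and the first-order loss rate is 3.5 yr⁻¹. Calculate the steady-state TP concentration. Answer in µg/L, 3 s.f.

0.105 µg/L

Outflow Q = 0.349 m³/s × 3.156e+07 s/yr = 1.101e+07 m³/yr.
Steady-state CSTR mass balance: W = Q·C + k·V·C, so C = W/(Q + kV).
Q + kV = 1.101e+07 + 3.5·2.81e+08 = 9.945e+08 m³/yr.
C = 104/9.945e+08 = 1.046e-07 kg/m³ = 0.0001046 mg/L = 0.1046 µg/L.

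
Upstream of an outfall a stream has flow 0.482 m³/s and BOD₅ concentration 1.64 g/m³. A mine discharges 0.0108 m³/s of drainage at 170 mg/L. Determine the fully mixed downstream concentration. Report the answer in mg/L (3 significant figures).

Conservation of mass across the mixing zone: C = (0.0108·170 + 0.482·1.64) / (0.0108 + 0.482) = 2.626/0.4928 = 5.33 mg/L.

5.33 mg/L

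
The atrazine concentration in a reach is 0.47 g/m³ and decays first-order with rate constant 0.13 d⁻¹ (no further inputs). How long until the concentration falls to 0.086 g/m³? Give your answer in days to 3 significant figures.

13.1 d

t = ln(C₀/C)/k = ln(0.47/0.086)/0.13 = 1.698/0.13 = 13.06 d.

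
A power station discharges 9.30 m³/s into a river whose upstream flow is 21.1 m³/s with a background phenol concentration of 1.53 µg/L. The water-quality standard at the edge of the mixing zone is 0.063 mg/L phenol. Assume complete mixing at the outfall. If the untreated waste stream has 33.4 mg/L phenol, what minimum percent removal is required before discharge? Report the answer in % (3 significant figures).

1.53 µg/L = 0.00153 mg/L.
Mass balance: 0.063·30.4 = 9.3·Cₑ + 21.1·0.00153.
Cₑ = (1.915 − 0.03228) / 9.3 = 0.2025 mg/L.
Required removal = 1 − 0.2025/33.4 = 99.39 %.

99.4 %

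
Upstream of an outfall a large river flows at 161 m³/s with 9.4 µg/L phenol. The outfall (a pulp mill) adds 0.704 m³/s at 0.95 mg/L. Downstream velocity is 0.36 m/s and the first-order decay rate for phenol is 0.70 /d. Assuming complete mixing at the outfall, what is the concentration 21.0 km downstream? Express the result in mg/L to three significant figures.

0.00841 mg/L

9.4 µg/L = 0.0094 mg/L.
After complete mixing, C₀ = (0.704·0.95 + 161·0.0094) / 161.7 = 0.0135 mg/L.
Travel time t = 2.1e+04 m / 0.36 m/s = 5.833e+04 s = 0.6752 d.
C = 0.0135·exp(−0.70·0.6752) = 0.0135·0.6234 = 0.008412 mg/L.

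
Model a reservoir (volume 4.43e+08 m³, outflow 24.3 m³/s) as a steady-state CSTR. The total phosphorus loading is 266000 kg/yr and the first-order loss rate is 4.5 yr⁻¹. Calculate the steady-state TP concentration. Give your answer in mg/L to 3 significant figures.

0.0964 mg/L

Outflow Q = 24.3 m³/s × 3.156e+07 s/yr = 7.668e+08 m³/yr.
Steady-state CSTR mass balance: W = Q·C + k·V·C, so C = W/(Q + kV).
Q + kV = 7.668e+08 + 4.5·4.43e+08 = 2.76e+09 m³/yr.
C = 266000/2.76e+09 = 9.636e-05 kg/m³ = 0.09636 mg/L.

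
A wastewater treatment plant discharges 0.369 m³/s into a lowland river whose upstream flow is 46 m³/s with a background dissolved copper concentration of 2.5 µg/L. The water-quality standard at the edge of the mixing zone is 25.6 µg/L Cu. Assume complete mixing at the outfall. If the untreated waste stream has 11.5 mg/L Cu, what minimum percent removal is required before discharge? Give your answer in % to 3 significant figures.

74.7 %

2.5 µg/L = 0.0025 mg/L.
25.6 µg/L = 0.0256 mg/L.
Mass balance: 0.0256·46.37 = 0.369·Cₑ + 46·0.0025.
Cₑ = (1.187 − 0.115) / 0.369 = 2.905 mg/L.
Required removal = 1 − 2.905/11.5 = 74.74 %.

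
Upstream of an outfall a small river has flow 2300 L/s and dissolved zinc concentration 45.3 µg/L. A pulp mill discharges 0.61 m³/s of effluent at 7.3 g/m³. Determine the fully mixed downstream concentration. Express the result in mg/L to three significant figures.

1.57 mg/L

2300 L/s = 2.3 m³/s.
45.3 µg/L = 0.0453 mg/L.
Conservation of mass across the mixing zone: C = (0.61·7.3 + 2.3·0.0453) / (0.61 + 2.3) = 4.557/2.91 = 1.566 mg/L.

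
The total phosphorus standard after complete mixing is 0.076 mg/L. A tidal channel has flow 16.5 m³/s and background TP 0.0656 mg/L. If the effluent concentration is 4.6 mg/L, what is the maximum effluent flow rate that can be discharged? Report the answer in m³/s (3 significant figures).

0.0379 m³/s

Mass balance at complete mixing: C_std·(Q_w + Q_r) = Q_w·C_e + Q_r·C_b.
Rearranging, Q_w = Q_r·(C_std − C_b)/(C_e − C_std) = 16.5·(0.076 − 0.0656) / (4.6 − 0.076) = 0.03793 m³/s.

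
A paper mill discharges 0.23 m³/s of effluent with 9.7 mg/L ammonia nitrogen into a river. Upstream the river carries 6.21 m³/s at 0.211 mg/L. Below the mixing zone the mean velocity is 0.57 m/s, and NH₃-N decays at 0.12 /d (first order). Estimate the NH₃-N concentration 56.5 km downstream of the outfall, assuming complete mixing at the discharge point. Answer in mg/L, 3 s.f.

0.479 mg/L

After complete mixing, C₀ = (0.23·9.7 + 6.21·0.211) / 6.44 = 0.5499 mg/L.
Travel time t = 5.65e+04 m / 0.57 m/s = 9.912e+04 s = 1.147 d.
C = 0.5499·exp(−0.12·1.147) = 0.5499·0.8714 = 0.4792 mg/L.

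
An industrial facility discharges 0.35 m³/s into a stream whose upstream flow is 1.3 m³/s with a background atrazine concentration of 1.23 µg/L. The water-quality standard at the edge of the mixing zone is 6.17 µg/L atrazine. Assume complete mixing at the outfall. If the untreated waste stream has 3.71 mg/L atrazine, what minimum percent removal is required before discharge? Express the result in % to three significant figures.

99.3 %

1.23 µg/L = 0.00123 mg/L.
6.17 µg/L = 0.00617 mg/L.
Mass balance: 0.00617·1.65 = 0.35·Cₑ + 1.3·0.00123.
Cₑ = (0.01018 − 0.001599) / 0.35 = 0.02452 mg/L.
Required removal = 1 − 0.02452/3.71 = 99.34 %.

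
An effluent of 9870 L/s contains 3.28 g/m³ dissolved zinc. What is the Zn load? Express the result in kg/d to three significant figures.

2800 kg/d

9870 L/s = 9.87 m³/s.
Mass flux = Q·C = 9.87 m³/s × 3.28 g/m³ = 32.37 g/s.
= 32.37 g/s × 86.4 = 2797 kg/d.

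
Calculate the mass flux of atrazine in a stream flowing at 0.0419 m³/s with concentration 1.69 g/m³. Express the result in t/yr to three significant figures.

2.23 t/yr

Mass flux = Q·C = 0.0419 m³/s × 1.69 g/m³ = 0.07081 g/s.
= 0.07081 g/s × 31.56 = 2.235 t/yr.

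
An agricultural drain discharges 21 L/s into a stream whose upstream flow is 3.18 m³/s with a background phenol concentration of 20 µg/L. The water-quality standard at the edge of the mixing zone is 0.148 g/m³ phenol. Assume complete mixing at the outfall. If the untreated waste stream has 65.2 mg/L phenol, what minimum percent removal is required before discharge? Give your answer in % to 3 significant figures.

21 L/s = 0.021 m³/s.
20 µg/L = 0.02 mg/L.
Mass balance: 0.148·3.201 = 0.021·Cₑ + 3.18·0.02.
Cₑ = (0.4737 − 0.0636) / 0.021 = 19.53 mg/L.
Required removal = 1 − 19.53/65.2 = 70.04 %.

70.0 %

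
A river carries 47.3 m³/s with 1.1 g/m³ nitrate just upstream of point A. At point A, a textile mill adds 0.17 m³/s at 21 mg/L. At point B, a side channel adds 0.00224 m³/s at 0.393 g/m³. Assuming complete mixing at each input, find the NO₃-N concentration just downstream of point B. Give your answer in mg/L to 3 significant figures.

1.17 mg/L

After input A: C = (47.3·1.1 + 0.17·21) / 47.47 = 1.171 mg/L.
After input B: C = (47.47·1.171 + 0.00224·0.393) / 47.47 = 1.171 mg/L.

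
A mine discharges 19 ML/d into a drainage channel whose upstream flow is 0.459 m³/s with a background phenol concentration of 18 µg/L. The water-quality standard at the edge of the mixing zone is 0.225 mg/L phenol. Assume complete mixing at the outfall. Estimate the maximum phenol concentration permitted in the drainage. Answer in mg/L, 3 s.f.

0.657 mg/L

19 ML/d = 0.2199 m³/s.
18 µg/L = 0.018 mg/L.
Mass balance: 0.225·0.6789 = 0.2199·Cₑ + 0.459·0.018.
Cₑ = (0.1528 − 0.008262) / 0.2199 = 0.6571 mg/L.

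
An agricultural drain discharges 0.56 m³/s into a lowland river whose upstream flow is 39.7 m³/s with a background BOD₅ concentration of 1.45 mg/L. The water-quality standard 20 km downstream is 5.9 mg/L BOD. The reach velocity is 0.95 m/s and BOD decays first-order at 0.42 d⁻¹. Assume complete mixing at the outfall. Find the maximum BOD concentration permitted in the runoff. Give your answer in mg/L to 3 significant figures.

367 mg/L

Travel time to the compliance point: t = 2e+04/0.95 = 2.105e+04 s = 0.2437 d; decay factor exp(−0.42·0.2437) = 0.9027.
So the concentration just after mixing may be at most 5.9/0.9027 = 6.536 mg/L.
Mass balance: 6.536·40.26 = 0.56·Cₑ + 39.7·1.45.
Cₑ = (263.1 − 57.57) / 0.56 = 367.1 mg/L.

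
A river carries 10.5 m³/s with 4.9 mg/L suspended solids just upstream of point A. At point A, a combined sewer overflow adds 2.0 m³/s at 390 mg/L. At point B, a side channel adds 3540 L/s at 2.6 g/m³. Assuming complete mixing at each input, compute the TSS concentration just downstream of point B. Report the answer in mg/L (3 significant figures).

After input A: C = (10.5·4.9 + 2·390) / 12.5 = 66.52 mg/L.
3540 L/s = 3.54 m³/s.
After input B: C = (12.5·66.52 + 3.54·2.6) / 16.04 = 52.41 mg/L.

52.4 mg/L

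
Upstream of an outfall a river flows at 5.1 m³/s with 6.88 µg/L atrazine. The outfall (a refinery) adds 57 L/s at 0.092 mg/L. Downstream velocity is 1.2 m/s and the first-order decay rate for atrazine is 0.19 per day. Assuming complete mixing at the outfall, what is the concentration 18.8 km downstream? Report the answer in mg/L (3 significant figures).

57 L/s = 0.057 m³/s.
6.88 µg/L = 0.00688 mg/L.
After complete mixing, C₀ = (0.057·0.092 + 5.1·0.00688) / 5.157 = 0.007821 mg/L.
Travel time t = 1.88e+04 m / 1.2 m/s = 1.567e+04 s = 0.1813 d.
C = 0.007821·exp(−0.19·0.1813) = 0.007821·0.9661 = 0.007556 mg/L.

0.00756 mg/L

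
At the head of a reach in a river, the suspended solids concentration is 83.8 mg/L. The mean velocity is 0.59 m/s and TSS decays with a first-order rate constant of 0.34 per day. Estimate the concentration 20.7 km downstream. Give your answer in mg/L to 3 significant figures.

Travel time t = 20.7 km / 0.59 m/s = 2.07e+04/0.59 = 3.508e+04 s = 0.4061 d.
First-order decay: C = 83.8·exp(−0.34·0.4061) = 83.8·0.871 = 72.99 mg/L.

73.0 mg/L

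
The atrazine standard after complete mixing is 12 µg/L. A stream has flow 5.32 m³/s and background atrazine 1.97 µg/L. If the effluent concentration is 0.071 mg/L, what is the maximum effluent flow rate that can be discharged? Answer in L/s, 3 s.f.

1.97 µg/L = 0.00197 mg/L.
12 µg/L = 0.012 mg/L.
Mass balance at complete mixing: C_std·(Q_w + Q_r) = Q_w·C_e + Q_r·C_b.
Rearranging, Q_w = Q_r·(C_std − C_b)/(C_e − C_std) = 5.32·(0.012 − 0.00197) / (0.071 − 0.012) = 0.9044 m³/s.
= 904.4 L/s.

904 L/s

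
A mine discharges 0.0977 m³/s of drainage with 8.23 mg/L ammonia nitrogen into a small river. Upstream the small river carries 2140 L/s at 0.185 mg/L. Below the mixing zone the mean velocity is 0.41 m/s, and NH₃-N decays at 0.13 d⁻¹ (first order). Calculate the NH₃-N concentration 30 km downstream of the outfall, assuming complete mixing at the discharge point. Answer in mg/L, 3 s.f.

0.480 mg/L

2140 L/s = 2.14 m³/s.
After complete mixing, C₀ = (0.0977·8.23 + 2.14·0.185) / 2.238 = 0.5363 mg/L.
Travel time t = 3e+04 m / 0.41 m/s = 7.317e+04 s = 0.8469 d.
C = 0.5363·exp(−0.13·0.8469) = 0.5363·0.8957 = 0.4803 mg/L.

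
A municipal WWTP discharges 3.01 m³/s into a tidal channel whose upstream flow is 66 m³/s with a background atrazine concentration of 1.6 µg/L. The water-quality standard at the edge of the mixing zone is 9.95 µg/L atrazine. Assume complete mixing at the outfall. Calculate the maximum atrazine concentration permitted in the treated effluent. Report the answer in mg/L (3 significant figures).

0.193 mg/L

1.6 µg/L = 0.0016 mg/L.
9.95 µg/L = 0.00995 mg/L.
Mass balance: 0.00995·69.01 = 3.01·Cₑ + 66·0.0016.
Cₑ = (0.6866 − 0.1056) / 3.01 = 0.193 mg/L.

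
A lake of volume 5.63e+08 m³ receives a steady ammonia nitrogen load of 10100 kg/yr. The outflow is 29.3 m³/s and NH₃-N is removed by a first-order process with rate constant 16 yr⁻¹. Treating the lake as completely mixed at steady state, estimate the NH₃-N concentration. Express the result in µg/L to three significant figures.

Outflow Q = 29.3 m³/s × 3.156e+07 s/yr = 9.246e+08 m³/yr.
Steady-state CSTR mass balance: W = Q·C + k·V·C, so C = W/(Q + kV).
Q + kV = 9.246e+08 + 16·5.63e+08 = 9.933e+09 m³/yr.
C = 10100/9.933e+09 = 1.017e-06 kg/m³ = 0.001017 mg/L = 1.017 µg/L.

1.02 µg/L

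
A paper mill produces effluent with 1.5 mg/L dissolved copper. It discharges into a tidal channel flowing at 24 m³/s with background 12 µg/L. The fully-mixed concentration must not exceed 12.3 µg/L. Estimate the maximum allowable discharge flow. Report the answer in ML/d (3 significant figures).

12 µg/L = 0.012 mg/L.
12.3 µg/L = 0.0123 mg/L.
Mass balance at complete mixing: C_std·(Q_w + Q_r) = Q_w·C_e + Q_r·C_b.
Rearranging, Q_w = Q_r·(C_std − C_b)/(C_e − C_std) = 24·(0.0123 − 0.012) / (1.5 − 0.0123) = 0.00484 m³/s.
= 0.4181 ML/d.

0.418 ML/d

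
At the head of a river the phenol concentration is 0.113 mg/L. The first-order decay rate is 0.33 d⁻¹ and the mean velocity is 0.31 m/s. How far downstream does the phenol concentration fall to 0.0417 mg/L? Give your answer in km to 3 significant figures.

80.9 km

From C = C₀·e^(−kt), t = ln(C₀/C)/k = ln(0.113/0.0417)/0.33 = 0.9969/0.33 = 3.021 d.
Distance = v·t = 0.31 m/s × 2.61e+05 s = 8.091e+04 m = 80.91 km.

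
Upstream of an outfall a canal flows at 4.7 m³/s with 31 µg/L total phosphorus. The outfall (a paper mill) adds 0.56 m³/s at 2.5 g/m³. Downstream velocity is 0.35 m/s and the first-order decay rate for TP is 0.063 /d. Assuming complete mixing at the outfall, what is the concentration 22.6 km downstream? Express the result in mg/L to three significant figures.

0.280 mg/L

31 µg/L = 0.031 mg/L.
After complete mixing, C₀ = (0.56·2.5 + 4.7·0.031) / 5.26 = 0.2939 mg/L.
Travel time t = 2.26e+04 m / 0.35 m/s = 6.457e+04 s = 0.7474 d.
C = 0.2939·exp(−0.063·0.7474) = 0.2939·0.954 = 0.2803 mg/L.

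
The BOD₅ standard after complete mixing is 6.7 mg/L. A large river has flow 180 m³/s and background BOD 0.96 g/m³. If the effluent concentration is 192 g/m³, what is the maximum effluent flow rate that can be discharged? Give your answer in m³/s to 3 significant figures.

5.58 m³/s

Mass balance at complete mixing: C_std·(Q_w + Q_r) = Q_w·C_e + Q_r·C_b.
Rearranging, Q_w = Q_r·(C_std − C_b)/(C_e − C_std) = 180·(6.7 − 0.96) / (192 − 6.7) = 5.576 m³/s.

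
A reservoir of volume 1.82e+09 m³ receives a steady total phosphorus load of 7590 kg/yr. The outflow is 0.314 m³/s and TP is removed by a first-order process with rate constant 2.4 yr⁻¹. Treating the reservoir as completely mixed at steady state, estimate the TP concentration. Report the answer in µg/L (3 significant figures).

1.73 µg/L

Outflow Q = 0.314 m³/s × 3.156e+07 s/yr = 9.909e+06 m³/yr.
Steady-state CSTR mass balance: W = Q·C + k·V·C, so C = W/(Q + kV).
Q + kV = 9.909e+06 + 2.4·1.82e+09 = 4.378e+09 m³/yr.
C = 7590/4.378e+09 = 1.734e-06 kg/m³ = 0.001734 mg/L = 1.734 µg/L.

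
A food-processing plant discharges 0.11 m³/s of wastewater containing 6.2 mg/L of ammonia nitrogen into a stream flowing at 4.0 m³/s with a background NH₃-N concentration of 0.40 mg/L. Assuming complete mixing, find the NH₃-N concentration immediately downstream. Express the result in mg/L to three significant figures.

0.555 mg/L

By mass balance at complete mixing, C = (0.11·6.2 + 4·0.4) / (0.11 + 4) = 2.282/4.11 = 0.5552 mg/L.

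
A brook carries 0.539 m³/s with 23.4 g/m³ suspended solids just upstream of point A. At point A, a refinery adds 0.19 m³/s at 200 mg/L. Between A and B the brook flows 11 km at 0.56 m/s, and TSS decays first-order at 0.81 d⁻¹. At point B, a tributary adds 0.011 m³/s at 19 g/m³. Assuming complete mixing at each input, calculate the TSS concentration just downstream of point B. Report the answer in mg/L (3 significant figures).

After input A: C = (0.539·23.4 + 0.19·200) / 0.729 = 69.43 mg/L.
Over the 11 km reach to input B (t = 1.964e+04 s = 0.2273 d), decay gives C = 69.43·exp(−0.81·0.2273) = 57.75 mg/L.
After input B: C = (0.729·57.75 + 0.011·19) / 0.74 = 57.17 mg/L.

57.2 mg/L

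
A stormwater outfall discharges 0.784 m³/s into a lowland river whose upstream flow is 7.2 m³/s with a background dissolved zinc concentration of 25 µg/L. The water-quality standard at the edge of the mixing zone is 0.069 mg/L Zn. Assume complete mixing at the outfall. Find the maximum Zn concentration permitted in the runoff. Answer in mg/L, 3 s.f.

25 µg/L = 0.025 mg/L.
Mass balance: 0.069·7.984 = 0.784·Cₑ + 7.2·0.025.
Cₑ = (0.5509 − 0.18) / 0.784 = 0.4731 mg/L.

0.473 mg/L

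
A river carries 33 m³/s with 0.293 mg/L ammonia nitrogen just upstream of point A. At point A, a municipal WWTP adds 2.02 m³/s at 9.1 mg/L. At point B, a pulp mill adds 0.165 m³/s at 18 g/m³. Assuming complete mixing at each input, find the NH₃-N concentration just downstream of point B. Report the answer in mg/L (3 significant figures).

0.882 mg/L

After input A: C = (33·0.293 + 2.02·9.1) / 35.02 = 0.801 mg/L.
After input B: C = (35.02·0.801 + 0.165·18) / 35.19 = 0.8817 mg/L.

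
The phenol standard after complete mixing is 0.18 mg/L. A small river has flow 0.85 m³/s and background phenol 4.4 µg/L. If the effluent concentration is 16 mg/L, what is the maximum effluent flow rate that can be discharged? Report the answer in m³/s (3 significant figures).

0.00943 m³/s

4.4 µg/L = 0.0044 mg/L.
Mass balance at complete mixing: C_std·(Q_w + Q_r) = Q_w·C_e + Q_r·C_b.
Rearranging, Q_w = Q_r·(C_std − C_b)/(C_e − C_std) = 0.85·(0.18 − 0.0044) / (16 − 0.18) = 0.009435 m³/s.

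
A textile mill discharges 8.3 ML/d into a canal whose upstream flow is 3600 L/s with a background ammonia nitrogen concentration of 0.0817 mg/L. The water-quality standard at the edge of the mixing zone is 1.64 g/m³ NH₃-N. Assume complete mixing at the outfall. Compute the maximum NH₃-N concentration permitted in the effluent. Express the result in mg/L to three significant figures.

8.3 ML/d = 0.09606 m³/s.
3600 L/s = 3.6 m³/s.
Mass balance: 1.64·3.696 = 0.09606·Cₑ + 3.6·0.0817.
Cₑ = (6.062 − 0.2941) / 0.09606 = 60.04 mg/L.

60.0 mg/L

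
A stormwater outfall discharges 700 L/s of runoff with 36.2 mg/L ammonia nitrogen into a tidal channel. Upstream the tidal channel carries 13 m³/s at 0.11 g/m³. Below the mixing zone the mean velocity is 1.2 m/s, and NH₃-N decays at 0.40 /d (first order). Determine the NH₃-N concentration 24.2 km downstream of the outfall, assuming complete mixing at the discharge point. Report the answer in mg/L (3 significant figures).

1.78 mg/L

700 L/s = 0.7 m³/s.
After complete mixing, C₀ = (0.7·36.2 + 13·0.11) / 13.7 = 1.954 mg/L.
Travel time t = 2.42e+04 m / 1.2 m/s = 2.017e+04 s = 0.2334 d.
C = 1.954·exp(−0.40·0.2334) = 1.954·0.9109 = 1.78 mg/L.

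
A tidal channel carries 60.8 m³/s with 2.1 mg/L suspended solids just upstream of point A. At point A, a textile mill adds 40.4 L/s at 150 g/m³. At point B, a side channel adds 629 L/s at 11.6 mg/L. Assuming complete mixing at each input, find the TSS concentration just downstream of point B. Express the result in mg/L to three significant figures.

40.4 L/s = 0.0404 m³/s.
After input A: C = (60.8·2.1 + 0.0404·150) / 60.84 = 2.198 mg/L.
629 L/s = 0.629 m³/s.
After input B: C = (60.84·2.198 + 0.629·11.6) / 61.47 = 2.294 mg/L.

2.29 mg/L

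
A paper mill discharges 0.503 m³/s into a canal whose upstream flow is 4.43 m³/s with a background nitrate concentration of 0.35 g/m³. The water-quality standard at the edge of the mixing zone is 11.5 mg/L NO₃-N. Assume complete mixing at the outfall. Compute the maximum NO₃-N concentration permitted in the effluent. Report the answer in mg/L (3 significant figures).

110 mg/L

Mass balance: 11.5·4.933 = 0.503·Cₑ + 4.43·0.35.
Cₑ = (56.73 − 1.55) / 0.503 = 109.7 mg/L.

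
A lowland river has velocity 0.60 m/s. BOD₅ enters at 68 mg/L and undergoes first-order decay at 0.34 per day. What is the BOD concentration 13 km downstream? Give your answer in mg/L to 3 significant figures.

Travel time t = 13 km / 0.60 m/s = 1.3e+04/0.60 = 2.167e+04 s = 0.2508 d.
First-order decay: C = 68·exp(−0.34·0.2508) = 68·0.9183 = 62.44 mg/L.

62.4 mg/L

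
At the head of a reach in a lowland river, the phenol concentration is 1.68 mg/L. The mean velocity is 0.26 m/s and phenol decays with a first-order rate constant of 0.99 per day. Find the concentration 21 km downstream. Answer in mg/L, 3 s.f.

0.666 mg/L

Travel time t = 21 km / 0.26 m/s = 2.1e+04/0.26 = 8.077e+04 s = 0.9348 d.
First-order decay: C = 1.68·exp(−0.99·0.9348) = 1.68·0.3963 = 0.6659 mg/L.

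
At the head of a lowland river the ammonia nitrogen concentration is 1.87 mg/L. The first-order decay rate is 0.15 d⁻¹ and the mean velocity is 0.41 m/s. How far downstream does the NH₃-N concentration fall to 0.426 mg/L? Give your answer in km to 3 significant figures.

349 km

From C = C₀·e^(−kt), t = ln(C₀/C)/k = ln(1.87/0.426)/0.15 = 1.479/0.15 = 9.862 d.
Distance = v·t = 0.41 m/s × 8.521e+05 s = 3.493e+05 m = 349.3 km.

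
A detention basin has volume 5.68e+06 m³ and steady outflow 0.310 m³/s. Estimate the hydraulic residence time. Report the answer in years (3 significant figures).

0.581 yr

Q = 0.310 m³/s × 3.156e+07 s/yr = 9.783e+06 m³/yr.
Hydraulic residence time τ = V/Q = 5.68e+06/9.783e+06 = 0.5806 yr.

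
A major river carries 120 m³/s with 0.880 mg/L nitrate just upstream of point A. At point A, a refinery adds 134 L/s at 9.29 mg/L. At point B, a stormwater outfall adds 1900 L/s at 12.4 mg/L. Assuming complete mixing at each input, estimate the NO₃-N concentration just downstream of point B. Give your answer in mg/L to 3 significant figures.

134 L/s = 0.134 m³/s.
After input A: C = (120·0.88 + 0.134·9.29) / 120.1 = 0.8894 mg/L.
1900 L/s = 1.9 m³/s.
After input B: C = (120.1·0.8894 + 1.9·12.4) / 122 = 1.069 mg/L.

1.07 mg/L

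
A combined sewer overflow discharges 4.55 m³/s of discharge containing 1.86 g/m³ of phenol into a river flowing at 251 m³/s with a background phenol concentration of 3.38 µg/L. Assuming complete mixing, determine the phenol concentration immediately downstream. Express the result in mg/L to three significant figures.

0.0364 mg/L

3.38 µg/L = 0.00338 mg/L.
Conservation of mass across the mixing zone: C = (4.55·1.86 + 251·0.00338) / (4.55 + 251) = 9.311/255.6 = 0.03644 mg/L.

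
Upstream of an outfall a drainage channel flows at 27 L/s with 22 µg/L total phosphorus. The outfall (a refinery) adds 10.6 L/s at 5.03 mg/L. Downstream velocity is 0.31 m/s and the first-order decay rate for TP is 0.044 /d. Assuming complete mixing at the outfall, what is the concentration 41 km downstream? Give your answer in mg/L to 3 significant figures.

1.34 mg/L

10.6 L/s = 0.0106 m³/s.
27 L/s = 0.027 m³/s.
22 µg/L = 0.022 mg/L.
After complete mixing, C₀ = (0.0106·5.03 + 0.027·0.022) / 0.0376 = 1.434 mg/L.
Travel time t = 4.1e+04 m / 0.31 m/s = 1.323e+05 s = 1.531 d.
C = 1.434·exp(−0.044·1.531) = 1.434·0.9349 = 1.34 mg/L.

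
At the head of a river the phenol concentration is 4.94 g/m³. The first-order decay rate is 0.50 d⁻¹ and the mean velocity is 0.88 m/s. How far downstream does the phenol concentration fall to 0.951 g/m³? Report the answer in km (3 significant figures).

251 km

From C = C₀·e^(−kt), t = ln(C₀/C)/k = ln(4.94/0.951)/0.50 = 1.648/0.50 = 3.295 d.
Distance = v·t = 0.88 m/s × 2.847e+05 s = 2.505e+05 m = 250.5 km.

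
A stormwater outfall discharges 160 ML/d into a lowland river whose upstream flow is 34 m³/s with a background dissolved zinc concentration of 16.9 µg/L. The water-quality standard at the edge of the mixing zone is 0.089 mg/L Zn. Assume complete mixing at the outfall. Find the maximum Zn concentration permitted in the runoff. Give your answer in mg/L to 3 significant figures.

160 ML/d = 1.852 m³/s.
16.9 µg/L = 0.0169 mg/L.
Mass balance: 0.089·35.85 = 1.852·Cₑ + 34·0.0169.
Cₑ = (3.191 − 0.5746) / 1.852 = 1.413 mg/L.

1.41 mg/L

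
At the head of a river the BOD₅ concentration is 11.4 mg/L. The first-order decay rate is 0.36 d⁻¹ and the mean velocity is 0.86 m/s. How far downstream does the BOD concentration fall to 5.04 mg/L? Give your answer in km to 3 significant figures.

168 km

From C = C₀·e^(−kt), t = ln(C₀/C)/k = ln(11.4/5.04)/0.36 = 0.8162/0.36 = 2.267 d.
Distance = v·t = 0.86 m/s × 1.959e+05 s = 1.685e+05 m = 168.5 km.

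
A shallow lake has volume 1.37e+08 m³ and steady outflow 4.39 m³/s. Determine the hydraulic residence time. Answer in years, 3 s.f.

Q = 4.39 m³/s × 3.156e+07 s/yr = 1.385e+08 m³/yr.
Hydraulic residence time τ = V/Q = 1.37e+08/1.385e+08 = 0.9889 yr.

0.989 yr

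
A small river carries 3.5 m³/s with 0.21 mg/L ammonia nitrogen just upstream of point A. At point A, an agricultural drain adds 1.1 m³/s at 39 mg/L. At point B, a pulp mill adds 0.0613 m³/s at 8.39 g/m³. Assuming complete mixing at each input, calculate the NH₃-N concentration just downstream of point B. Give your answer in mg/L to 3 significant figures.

After input A: C = (3.5·0.21 + 1.1·39) / 4.6 = 9.486 mg/L.
After input B: C = (4.6·9.486 + 0.0613·8.39) / 4.661 = 9.471 mg/L.

9.47 mg/L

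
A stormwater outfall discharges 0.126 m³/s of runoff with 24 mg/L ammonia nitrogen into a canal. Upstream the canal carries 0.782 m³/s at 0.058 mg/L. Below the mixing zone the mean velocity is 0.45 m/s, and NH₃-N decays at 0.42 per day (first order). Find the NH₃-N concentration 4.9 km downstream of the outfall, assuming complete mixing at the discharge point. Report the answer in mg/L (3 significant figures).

After complete mixing, C₀ = (0.126·24 + 0.782·0.058) / 0.908 = 3.38 mg/L.
Travel time t = 4900 m / 0.45 m/s = 1.089e+04 s = 0.126 d.
C = 3.38·exp(−0.42·0.126) = 3.38·0.9484 = 3.206 mg/L.

3.21 mg/L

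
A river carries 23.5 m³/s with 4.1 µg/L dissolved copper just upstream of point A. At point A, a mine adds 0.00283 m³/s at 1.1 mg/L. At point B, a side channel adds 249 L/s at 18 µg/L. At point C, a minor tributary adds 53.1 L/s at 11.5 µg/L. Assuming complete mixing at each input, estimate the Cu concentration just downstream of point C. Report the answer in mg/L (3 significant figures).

0.00439 mg/L

4.1 µg/L = 0.0041 mg/L.
After input A: C = (23.5·0.0041 + 0.00283·1.1) / 23.5 = 0.004232 mg/L.
249 L/s = 0.249 m³/s.
18 µg/L = 0.018 mg/L.
After input B: C = (23.5·0.004232 + 0.249·0.018) / 23.75 = 0.004376 mg/L.
53.1 L/s = 0.0531 m³/s.
11.5 µg/L = 0.0115 mg/L.
After input C: C = (23.75·0.004376 + 0.0531·0.0115) / 23.8 = 0.004392 mg/L.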